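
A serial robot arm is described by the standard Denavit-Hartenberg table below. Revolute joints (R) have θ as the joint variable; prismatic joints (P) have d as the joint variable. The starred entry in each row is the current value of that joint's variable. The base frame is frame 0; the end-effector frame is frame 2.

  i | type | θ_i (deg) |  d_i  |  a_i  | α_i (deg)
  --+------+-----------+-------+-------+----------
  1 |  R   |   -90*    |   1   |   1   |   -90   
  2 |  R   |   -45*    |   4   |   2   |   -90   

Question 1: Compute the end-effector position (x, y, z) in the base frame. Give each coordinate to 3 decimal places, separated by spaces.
4.000 -2.414 2.414

after link 1: o_1 = (0.0000, -1.0000, 1.0000)
after link 2: o_2 = (4.0000, -2.4142, 2.4142)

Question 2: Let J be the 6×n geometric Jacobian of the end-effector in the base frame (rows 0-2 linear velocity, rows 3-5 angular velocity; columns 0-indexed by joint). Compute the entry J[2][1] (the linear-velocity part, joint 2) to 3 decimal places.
axis z_1 = (1.0000,0.0000,0.0000); lever o_n−o_1 = (4.0000,-1.4142,1.4142)
cross product → J_v[:, 1] = (0.0000,-1.4142,-1.4142)
J_ω[:, 1] = z_1
entry J[2][1] = -1.4142

-1.414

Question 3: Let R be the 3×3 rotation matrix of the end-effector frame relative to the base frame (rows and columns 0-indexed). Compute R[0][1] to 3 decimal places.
-1.000

End-effector y-axis (col 1 of R) = (-1.0000,-0.0000,-0.0000)
R[0][1] = -1.0000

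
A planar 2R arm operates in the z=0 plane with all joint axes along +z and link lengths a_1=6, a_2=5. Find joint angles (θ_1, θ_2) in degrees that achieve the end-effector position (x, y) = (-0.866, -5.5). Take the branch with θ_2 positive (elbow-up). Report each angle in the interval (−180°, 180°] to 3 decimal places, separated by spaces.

cos θ_2 = (31.0000−6²−5²)/(2·6·5) = -0.5000; θ_2 = 120.0000° (elbow-up)
β = atan2(-5.5000,-0.8660) = -98.9480°; ψ = atan2(4.3301,3.5000) = 51.0517°
θ_1 = β − ψ = -149.9998°

-150.000 120.000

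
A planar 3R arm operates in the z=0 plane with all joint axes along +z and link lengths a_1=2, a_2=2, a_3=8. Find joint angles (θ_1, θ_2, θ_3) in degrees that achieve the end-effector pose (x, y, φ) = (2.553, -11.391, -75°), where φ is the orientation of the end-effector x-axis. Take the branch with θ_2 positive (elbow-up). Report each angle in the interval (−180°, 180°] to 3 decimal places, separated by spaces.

-105.009 45.022 -15.013

wrist centre = target − a_3·(cos φ, sin φ) = (0.4824, -3.6636)
cos θ_2 = (13.6547−2²−2²)/(2·2·2) = 0.7068; θ_2 = 45.0221° (elbow-up)
β = atan2(-3.6636,0.4824) = -82.4981°; ψ = atan2(1.4148,3.4137) = 22.5110°
θ_1 = β − ψ = -105.0091°
θ_3 = φ − θ_1 − θ_2 = -15.0130° (wrapped to (-180°,180°])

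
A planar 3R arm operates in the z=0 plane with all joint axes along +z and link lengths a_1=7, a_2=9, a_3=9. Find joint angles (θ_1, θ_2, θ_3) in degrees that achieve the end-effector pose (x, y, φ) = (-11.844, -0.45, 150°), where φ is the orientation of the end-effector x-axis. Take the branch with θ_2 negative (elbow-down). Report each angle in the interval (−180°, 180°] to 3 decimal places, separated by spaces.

wrist centre = target − a_3·(cos φ, sin φ) = (-4.0498, -4.9500)
cos θ_2 = (40.9031−7²−9²)/(2·7·9) = -0.7071; θ_2 = -135.0009° (elbow-down)
β = atan2(-4.9500,-4.0498) = -129.2878°; ψ = atan2(-6.3639,0.6359) = -84.2934°
θ_1 = β − ψ = -44.9944°
θ_3 = φ − θ_1 − θ_2 = -30.0047° (wrapped to (-180°,180°])

-44.994 -135.001 -30.005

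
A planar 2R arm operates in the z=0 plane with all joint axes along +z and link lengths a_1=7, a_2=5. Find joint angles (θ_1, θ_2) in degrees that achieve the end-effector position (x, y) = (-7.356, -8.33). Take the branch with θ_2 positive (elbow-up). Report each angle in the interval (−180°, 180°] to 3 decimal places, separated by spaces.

cos θ_2 = (123.4996−7²−5²)/(2·7·5) = 0.7071; θ_2 = 44.9975° (elbow-up)
β = atan2(-8.3300,-7.3560) = -131.4469°; ψ = atan2(3.5354,10.5357) = 18.5498°
θ_1 = β − ψ = -149.9967°

-149.997 44.997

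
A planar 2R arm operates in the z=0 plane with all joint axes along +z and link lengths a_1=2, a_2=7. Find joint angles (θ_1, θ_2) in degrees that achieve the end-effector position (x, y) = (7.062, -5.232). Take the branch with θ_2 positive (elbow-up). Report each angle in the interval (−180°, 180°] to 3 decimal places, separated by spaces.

-60.010 30.012

cos θ_2 = (77.2457−2²−7²)/(2·2·7) = 0.8659; θ_2 = 30.0125° (elbow-up)
β = atan2(-5.2320,7.0620) = -36.5335°; ψ = atan2(3.5013,8.0614) = 23.4768°
θ_1 = β − ψ = -60.0103°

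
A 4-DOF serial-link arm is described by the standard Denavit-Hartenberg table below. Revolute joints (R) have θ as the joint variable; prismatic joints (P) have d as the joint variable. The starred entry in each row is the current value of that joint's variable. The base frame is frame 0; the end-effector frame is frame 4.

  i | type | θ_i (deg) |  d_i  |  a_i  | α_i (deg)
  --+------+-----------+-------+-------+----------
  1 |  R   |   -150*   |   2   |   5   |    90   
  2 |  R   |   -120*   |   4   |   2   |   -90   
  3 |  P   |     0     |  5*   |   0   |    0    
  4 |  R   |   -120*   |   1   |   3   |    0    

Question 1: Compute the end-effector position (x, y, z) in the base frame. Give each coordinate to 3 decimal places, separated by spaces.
after link 1: o_1 = (-4.3301, -2.5000, 2.0000)
after link 2: o_2 = (-5.4641, 1.4641, 0.2679)
after link 3: o_3 = (-9.2141, -0.7010, -2.2321)
after link 4: o_4 = (-11.9127, 0.7410, -1.4330)

-11.913 0.741 -1.433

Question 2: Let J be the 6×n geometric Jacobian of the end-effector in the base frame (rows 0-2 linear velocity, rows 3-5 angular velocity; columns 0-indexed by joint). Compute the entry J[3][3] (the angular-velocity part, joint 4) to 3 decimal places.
-0.750

axis z_3 = (-0.7500,-0.4330,-0.5000); lever o_n−o_3 = (-2.6986,1.4420,0.7990)
cross product → J_v[:, 3] = (0.3750,1.9486,-2.2500)
J_ω[:, 3] = z_3
entry J[3][3] = -0.7500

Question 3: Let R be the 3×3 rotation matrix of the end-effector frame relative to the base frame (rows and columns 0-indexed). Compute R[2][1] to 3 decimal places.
-0.750

End-effector y-axis (col 1 of R) = (0.1250,0.6495,-0.7500)
R[2][1] = -0.7500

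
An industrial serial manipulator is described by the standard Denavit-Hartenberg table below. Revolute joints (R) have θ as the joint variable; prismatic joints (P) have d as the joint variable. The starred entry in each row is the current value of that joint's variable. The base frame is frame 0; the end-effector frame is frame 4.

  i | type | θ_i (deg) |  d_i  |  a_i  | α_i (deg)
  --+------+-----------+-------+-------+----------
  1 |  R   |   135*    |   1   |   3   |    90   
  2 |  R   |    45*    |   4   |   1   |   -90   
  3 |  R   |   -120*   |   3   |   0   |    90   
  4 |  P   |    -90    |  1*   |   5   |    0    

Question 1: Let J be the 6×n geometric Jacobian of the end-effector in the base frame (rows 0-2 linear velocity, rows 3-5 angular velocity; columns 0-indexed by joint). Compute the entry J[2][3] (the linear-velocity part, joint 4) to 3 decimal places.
-0.612

prismatic axis z_3 = (0.0795,-0.7866,-0.6124)
J_v[:, 3] = z_3; J_ω[:, 3] = (0,0,0)
entry J[2][3] = -0.6124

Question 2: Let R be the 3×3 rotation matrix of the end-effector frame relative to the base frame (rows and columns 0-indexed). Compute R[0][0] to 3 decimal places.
-0.500

End-effector x-axis (col 0 of R) = (-0.5000,0.5000,-0.7071)
R[0][0] = -0.5000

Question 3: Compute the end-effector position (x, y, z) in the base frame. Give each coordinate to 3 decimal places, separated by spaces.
after link 1: o_1 = (-2.1213, 2.1213, 1.0000)
after link 2: o_2 = (0.2071, 5.4497, 1.7071)
after link 3: o_3 = (1.7071, 3.9497, 3.8284)
after link 4: o_4 = (-0.7134, 5.6632, -0.3195)

-0.713 5.663 -0.319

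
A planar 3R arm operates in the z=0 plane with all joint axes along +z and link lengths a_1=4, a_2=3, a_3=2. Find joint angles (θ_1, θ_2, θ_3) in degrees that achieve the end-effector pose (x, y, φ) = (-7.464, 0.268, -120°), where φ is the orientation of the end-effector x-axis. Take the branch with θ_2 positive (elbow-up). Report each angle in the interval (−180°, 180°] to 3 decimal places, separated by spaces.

wrist centre = target − a_3·(cos φ, sin φ) = (-6.4640, 2.0001)
cos θ_2 = (45.7835−4²−3²)/(2·4·3) = 0.8660; θ_2 = 30.0053° (elbow-up)
β = atan2(2.0001,-6.4640) = 162.8072°; ψ = atan2(1.5002,6.5979) = 12.8101°
θ_1 = β − ψ = 149.9971°
θ_3 = φ − θ_1 − θ_2 = 59.9976° (wrapped to (-180°,180°])

149.997 30.005 59.998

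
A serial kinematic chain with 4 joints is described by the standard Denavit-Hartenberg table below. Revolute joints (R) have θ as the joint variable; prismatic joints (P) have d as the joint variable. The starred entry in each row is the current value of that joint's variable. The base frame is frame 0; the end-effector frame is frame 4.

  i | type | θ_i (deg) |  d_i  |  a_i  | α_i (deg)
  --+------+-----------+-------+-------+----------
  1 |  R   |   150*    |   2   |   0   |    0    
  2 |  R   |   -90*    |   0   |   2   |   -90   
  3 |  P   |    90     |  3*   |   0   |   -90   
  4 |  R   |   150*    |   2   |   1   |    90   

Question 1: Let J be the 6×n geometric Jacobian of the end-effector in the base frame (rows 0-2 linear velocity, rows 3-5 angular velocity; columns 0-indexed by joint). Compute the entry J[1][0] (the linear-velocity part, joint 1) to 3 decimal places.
-2.165

axis z_0 = ẑ; lever o_n−o_0 = (-2.1651,1.2500,2.8660)
cross product → J_v[:, 0] = (-1.2500,-2.1651,0.0000)
J_ω[:, 0] = z_0
entry J[1][0] = -2.1651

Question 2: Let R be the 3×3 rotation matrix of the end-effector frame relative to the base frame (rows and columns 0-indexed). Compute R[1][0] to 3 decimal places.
End-effector x-axis (col 0 of R) = (0.4330,-0.2500,0.8660)
R[1][0] = -0.2500

-0.250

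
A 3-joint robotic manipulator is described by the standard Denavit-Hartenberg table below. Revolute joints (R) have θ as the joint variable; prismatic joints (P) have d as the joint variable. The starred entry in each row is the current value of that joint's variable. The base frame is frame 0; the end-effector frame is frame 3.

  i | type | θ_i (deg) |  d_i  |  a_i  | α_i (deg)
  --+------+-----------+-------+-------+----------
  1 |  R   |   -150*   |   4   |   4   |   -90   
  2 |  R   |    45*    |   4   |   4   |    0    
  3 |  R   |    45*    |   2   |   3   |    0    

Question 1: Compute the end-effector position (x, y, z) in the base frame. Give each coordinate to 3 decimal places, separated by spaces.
-2.914 -8.610 -1.828

after link 1: o_1 = (-3.4641, -2.0000, 4.0000)
after link 2: o_2 = (-3.9136, -6.8783, 1.1716)
after link 3: o_3 = (-2.9136, -8.6104, -1.8284)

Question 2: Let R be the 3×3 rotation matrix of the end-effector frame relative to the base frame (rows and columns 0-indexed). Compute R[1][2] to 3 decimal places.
-0.866

End-effector z-axis (col 2 of R) = (0.5000,-0.8660,0.0000)
R[1][2] = -0.8660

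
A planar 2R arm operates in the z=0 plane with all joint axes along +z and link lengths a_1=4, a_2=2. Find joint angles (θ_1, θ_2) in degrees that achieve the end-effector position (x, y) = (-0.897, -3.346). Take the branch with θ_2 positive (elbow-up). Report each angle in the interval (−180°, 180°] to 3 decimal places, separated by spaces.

cos θ_2 = (12.0003−4²−2²)/(2·4·2) = -0.5000; θ_2 = 119.9987° (elbow-up)
β = atan2(-3.3460,-0.8970) = -105.0071°; ψ = atan2(1.7321,3.0000) = 30.0000°
θ_1 = β − ψ = -135.0071°

-135.007 119.999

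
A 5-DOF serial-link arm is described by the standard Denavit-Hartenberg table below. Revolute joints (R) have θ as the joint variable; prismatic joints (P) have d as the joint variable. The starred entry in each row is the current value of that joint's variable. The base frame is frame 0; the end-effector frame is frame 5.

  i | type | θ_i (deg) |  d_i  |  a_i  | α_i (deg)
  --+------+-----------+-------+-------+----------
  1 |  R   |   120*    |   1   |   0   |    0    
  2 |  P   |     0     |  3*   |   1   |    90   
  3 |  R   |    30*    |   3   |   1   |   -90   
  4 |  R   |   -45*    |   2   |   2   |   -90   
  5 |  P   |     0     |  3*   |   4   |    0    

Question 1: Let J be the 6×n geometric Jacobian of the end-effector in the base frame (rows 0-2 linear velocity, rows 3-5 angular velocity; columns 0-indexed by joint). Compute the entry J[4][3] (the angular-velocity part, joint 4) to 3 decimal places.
axis z_3 = (0.2500,-0.4330,0.8660); lever o_n−o_3 = (-0.4186,4.9676,4.9140)
cross product → J_v[:, 3] = (-6.4299,-1.5910,1.0607)
J_ω[:, 3] = z_3
entry J[4][3] = -0.4330

-0.433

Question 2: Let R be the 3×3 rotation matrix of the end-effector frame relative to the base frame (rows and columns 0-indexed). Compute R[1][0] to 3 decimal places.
0.884

End-effector x-axis (col 0 of R) = (0.3062,0.8839,0.3536)
R[1][0] = 0.8839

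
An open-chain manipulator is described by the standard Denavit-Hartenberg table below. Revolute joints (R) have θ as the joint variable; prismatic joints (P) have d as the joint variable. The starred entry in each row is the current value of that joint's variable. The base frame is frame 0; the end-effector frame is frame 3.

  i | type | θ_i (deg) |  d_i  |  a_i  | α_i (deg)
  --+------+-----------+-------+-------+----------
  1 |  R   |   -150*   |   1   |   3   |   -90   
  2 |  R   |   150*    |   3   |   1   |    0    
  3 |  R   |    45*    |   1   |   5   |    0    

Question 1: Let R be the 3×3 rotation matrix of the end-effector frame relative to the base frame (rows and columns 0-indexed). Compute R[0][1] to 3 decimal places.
End-effector y-axis (col 1 of R) = (-0.2241,-0.1294,0.9659)
R[0][1] = -0.2241

-0.224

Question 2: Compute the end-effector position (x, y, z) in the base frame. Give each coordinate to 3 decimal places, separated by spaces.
after link 1: o_1 = (-2.5981, -1.5000, 1.0000)
after link 2: o_2 = (-0.3481, -3.6651, 0.5000)
after link 3: o_3 = (4.3345, -2.1163, 1.7941)

4.335 -2.116 1.794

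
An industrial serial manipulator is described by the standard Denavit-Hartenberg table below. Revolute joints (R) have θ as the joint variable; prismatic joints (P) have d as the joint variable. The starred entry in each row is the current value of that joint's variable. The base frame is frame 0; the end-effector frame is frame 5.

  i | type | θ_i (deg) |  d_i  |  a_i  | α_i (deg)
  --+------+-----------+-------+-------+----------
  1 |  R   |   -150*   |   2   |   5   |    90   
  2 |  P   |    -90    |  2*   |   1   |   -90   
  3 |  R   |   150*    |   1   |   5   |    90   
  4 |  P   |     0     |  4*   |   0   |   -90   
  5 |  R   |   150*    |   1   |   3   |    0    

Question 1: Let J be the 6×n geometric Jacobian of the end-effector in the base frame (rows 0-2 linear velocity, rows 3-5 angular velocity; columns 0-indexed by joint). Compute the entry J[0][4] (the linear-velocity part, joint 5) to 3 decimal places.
axis z_4 = (-0.8660,-0.5000,0.0000); lever o_n−o_4 = (-2.1651,1.7500,-1.5000)
cross product → J_v[:, 4] = (0.7500,-1.2990,-2.5981)
J_ω[:, 4] = z_4
entry J[0][4] = 0.7500

0.750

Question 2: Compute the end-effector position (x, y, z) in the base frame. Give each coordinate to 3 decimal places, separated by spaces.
-5.379 -4.683 1.830

after link 1: o_1 = (-4.3301, -2.5000, 2.0000)
after link 2: o_2 = (-5.3301, -0.7679, 1.0000)
after link 3: o_3 = (-4.9462, -3.4330, 5.3301)
after link 4: o_4 = (-3.2141, -6.4330, 3.3301)
after link 5: o_5 = (-5.3792, -4.6830, 1.8301)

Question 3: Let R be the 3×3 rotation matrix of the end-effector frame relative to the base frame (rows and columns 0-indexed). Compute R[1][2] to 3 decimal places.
-0.500

End-effector z-axis (col 2 of R) = (-0.8660,-0.5000,0.0000)
R[1][2] = -0.5000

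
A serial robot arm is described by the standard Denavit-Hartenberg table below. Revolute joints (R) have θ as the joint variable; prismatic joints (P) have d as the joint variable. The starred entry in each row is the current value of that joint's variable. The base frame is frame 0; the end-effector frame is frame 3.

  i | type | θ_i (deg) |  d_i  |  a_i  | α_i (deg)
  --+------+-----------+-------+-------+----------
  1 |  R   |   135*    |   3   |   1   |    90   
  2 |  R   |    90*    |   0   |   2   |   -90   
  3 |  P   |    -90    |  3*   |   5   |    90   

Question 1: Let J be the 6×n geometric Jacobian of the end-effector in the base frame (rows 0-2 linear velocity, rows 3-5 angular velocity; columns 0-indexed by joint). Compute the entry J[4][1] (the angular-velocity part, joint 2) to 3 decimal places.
axis z_1 = (0.7071,0.7071,0.0000); lever o_n−o_1 = (5.6569,1.4142,2.0000)
cross product → J_v[:, 1] = (1.4142,-1.4142,-3.0000)
J_ω[:, 1] = z_1
entry J[4][1] = 0.7071

0.707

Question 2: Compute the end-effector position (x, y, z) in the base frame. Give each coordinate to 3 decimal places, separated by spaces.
after link 1: o_1 = (-0.7071, 0.7071, 3.0000)
after link 2: o_2 = (-0.7071, 0.7071, 5.0000)
after link 3: o_3 = (4.9497, 2.1213, 5.0000)

4.950 2.121 5.000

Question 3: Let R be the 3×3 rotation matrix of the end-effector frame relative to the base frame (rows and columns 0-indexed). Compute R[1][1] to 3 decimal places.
-0.707

End-effector y-axis (col 1 of R) = (0.7071,-0.7071,0.0000)
R[1][1] = -0.7071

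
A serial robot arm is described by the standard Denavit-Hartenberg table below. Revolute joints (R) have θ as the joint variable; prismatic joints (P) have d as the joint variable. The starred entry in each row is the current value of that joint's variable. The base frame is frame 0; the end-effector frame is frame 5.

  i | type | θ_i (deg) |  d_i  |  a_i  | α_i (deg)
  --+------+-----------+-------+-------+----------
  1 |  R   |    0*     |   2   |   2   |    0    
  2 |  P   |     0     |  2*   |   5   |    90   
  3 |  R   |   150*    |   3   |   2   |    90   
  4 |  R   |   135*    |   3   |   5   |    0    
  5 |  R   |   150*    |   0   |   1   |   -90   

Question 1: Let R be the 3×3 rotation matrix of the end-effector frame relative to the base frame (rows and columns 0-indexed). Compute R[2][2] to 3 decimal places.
0.483

End-effector z-axis (col 2 of R) = (-0.8365,-0.2588,0.4830)
R[2][2] = 0.4830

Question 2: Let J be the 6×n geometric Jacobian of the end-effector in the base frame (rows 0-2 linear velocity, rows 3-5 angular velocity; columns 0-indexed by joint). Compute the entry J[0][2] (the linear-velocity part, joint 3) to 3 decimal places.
axis z_2 = (0.0000,-1.0000,0.0000); lever o_n−o_2 = (2.6057,-5.5696,1.9597)
cross product → J_v[:, 2] = (-1.9597,0.0000,2.6057)
J_ω[:, 2] = z_2
entry J[0][2] = -1.9597

-1.960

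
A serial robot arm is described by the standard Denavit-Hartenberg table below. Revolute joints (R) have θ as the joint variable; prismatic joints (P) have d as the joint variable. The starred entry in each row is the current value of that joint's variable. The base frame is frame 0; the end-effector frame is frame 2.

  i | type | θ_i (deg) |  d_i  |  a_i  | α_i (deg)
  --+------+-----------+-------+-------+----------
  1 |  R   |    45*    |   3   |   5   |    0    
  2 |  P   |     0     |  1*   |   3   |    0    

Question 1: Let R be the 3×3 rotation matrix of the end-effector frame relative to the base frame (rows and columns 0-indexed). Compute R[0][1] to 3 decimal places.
-0.707

End-effector y-axis (col 1 of R) = (-0.7071,0.7071,0.0000)
R[0][1] = -0.7071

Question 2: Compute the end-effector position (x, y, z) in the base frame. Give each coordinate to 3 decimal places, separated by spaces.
after link 1: o_1 = (3.5355, 3.5355, 3.0000)
after link 2: o_2 = (5.6569, 5.6569, 4.0000)

5.657 5.657 4.000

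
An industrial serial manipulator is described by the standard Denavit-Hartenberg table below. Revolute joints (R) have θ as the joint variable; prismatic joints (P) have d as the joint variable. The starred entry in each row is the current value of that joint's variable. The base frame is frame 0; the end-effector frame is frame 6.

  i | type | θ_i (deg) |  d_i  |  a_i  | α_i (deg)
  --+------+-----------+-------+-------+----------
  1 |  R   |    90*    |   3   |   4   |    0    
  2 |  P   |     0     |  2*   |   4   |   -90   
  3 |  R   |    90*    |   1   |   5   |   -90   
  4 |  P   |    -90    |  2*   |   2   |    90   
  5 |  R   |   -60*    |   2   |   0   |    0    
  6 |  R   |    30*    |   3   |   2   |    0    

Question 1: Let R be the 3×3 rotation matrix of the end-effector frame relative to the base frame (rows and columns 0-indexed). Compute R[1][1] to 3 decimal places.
-0.866

End-effector y-axis (col 1 of R) = (-0.5000,-0.8660,-0.0000)
R[1][1] = -0.8660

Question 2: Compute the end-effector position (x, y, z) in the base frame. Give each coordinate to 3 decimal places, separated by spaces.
after link 1: o_1 = (0.0000, 4.0000, 3.0000)
after link 2: o_2 = (0.0000, 8.0000, 5.0000)
after link 3: o_3 = (-1.0000, 8.0000, 0.0000)
after link 4: o_4 = (-3.0000, 6.0000, -0.0000)
after link 5: o_5 = (-3.0000, 6.0000, 2.0000)
after link 6: o_6 = (-4.7321, 7.0000, 5.0000)

-4.732 7.000 5.000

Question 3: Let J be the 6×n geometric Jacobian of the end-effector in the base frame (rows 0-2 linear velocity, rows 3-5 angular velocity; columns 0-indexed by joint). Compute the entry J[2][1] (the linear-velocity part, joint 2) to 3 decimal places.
prismatic axis z_1 = (0.0000,0.0000,1.0000)
J_v[:, 1] = z_1; J_ω[:, 1] = (0,0,0)
entry J[2][1] = 1.0000

1.000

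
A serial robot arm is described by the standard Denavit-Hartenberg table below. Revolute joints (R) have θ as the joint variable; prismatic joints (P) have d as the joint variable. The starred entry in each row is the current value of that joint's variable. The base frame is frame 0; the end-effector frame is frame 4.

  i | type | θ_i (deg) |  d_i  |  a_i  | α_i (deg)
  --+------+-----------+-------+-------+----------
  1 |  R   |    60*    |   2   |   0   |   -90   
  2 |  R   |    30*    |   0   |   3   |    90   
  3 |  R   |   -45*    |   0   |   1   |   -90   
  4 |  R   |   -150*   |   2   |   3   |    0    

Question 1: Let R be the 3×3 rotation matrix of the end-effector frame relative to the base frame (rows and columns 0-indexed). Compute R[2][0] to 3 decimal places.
0.739

End-effector x-axis (col 0 of R) = (-0.6705,0.0634,0.7392)
R[2][0] = 0.7392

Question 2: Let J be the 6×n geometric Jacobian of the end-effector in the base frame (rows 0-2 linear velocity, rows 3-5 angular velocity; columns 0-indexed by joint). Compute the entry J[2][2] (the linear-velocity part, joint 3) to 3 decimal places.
axis z_2 = (0.2500,0.4330,0.8660); lever o_n−o_2 = (-1.7053,2.1348,1.1569)
cross product → J_v[:, 2] = (-1.3478,-1.7661,1.2721)
J_ω[:, 2] = z_2
entry J[2][2] = 1.2721

1.272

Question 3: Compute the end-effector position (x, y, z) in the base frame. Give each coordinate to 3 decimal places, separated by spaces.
after link 1: o_1 = (0.0000, 0.0000, 2.0000)
after link 2: o_2 = (1.2990, 2.2500, 0.5000)
after link 3: o_3 = (2.2176, 2.4268, 0.1464)
after link 4: o_4 = (-0.4063, 4.3848, 1.6569)

-0.406 4.385 1.657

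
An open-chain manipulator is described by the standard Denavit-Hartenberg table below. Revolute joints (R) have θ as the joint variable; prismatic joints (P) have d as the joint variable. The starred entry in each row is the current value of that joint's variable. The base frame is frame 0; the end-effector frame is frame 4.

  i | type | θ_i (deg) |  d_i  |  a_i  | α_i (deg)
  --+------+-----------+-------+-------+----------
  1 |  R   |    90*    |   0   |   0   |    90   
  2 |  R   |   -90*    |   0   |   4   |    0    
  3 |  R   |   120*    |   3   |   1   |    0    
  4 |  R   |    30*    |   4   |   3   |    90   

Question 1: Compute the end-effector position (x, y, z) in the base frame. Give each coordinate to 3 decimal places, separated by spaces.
after link 1: o_1 = (0.0000, 0.0000, 0.0000)
after link 2: o_2 = (0.0000, 0.0000, -4.0000)
after link 3: o_3 = (3.0000, 0.8660, -3.5000)
after link 4: o_4 = (7.0000, 2.3660, -0.9019)

7.000 2.366 -0.902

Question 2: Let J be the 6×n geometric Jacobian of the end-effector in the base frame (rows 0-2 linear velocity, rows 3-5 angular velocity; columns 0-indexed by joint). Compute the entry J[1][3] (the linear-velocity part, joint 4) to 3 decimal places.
-2.598

axis z_3 = (1.0000,-0.0000,0.0000); lever o_n−o_3 = (4.0000,1.5000,2.5981)
cross product → J_v[:, 3] = (-0.0000,-2.5981,1.5000)
J_ω[:, 3] = z_3
entry J[1][3] = -2.5981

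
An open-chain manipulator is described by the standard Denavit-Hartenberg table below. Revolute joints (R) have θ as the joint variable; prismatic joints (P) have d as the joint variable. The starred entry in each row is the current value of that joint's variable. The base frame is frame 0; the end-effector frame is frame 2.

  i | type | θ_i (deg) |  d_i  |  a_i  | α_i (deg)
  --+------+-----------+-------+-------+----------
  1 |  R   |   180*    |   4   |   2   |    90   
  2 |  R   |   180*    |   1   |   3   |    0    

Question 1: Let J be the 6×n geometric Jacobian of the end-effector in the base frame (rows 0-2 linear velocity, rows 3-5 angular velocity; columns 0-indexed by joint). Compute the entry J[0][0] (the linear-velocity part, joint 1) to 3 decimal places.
axis z_0 = ẑ; lever o_n−o_0 = (1.0000,1.0000,4.0000)
cross product → J_v[:, 0] = (-1.0000,1.0000,0.0000)
J_ω[:, 0] = z_0
entry J[0][0] = -1.0000

-1.000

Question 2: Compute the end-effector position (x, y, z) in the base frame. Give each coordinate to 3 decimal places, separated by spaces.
1.000 1.000 4.000

after link 1: o_1 = (-2.0000, 0.0000, 4.0000)
after link 2: o_2 = (1.0000, 1.0000, 4.0000)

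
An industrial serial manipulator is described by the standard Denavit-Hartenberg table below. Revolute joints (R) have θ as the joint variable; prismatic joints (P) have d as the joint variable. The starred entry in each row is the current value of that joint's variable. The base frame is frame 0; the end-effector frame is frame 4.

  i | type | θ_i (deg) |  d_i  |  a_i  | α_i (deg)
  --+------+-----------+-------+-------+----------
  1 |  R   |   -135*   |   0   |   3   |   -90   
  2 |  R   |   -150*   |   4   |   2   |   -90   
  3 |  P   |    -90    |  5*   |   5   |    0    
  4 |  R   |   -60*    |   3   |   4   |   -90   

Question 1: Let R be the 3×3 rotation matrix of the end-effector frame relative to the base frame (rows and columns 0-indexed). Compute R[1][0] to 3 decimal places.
End-effector x-axis (col 0 of R) = (-0.1768,-0.8839,-0.4330)
R[1][0] = -0.8839

-0.884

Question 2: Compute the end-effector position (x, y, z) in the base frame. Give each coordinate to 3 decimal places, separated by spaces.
1.932 -13.624 6.196

after link 1: o_1 = (-2.1213, -2.1213, 0.0000)
after link 2: o_2 = (1.9319, -3.7250, 1.0000)
after link 3: o_3 = (3.6996, -9.0283, 5.3301)
after link 4: o_4 = (1.9319, -13.6245, 6.1962)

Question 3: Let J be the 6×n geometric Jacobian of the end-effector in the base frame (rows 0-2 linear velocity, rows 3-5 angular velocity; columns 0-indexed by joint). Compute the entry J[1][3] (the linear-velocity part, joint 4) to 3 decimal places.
axis z_3 = (-0.3536,-0.3536,0.8660); lever o_n−o_3 = (-1.7678,-4.5962,0.8660)
cross product → J_v[:, 3] = (3.6742,-1.2247,1.0000)
J_ω[:, 3] = z_3
entry J[1][3] = -1.2247

-1.225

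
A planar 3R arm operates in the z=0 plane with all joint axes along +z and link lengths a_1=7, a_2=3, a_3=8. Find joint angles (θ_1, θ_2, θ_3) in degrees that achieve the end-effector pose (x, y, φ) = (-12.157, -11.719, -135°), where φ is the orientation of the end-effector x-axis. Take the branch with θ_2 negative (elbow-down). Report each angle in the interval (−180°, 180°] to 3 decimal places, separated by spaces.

wrist centre = target − a_3·(cos φ, sin φ) = (-6.5001, -6.0621)
cos θ_2 = (79.0015−7²−3²)/(2·7·3) = 0.5000; θ_2 = -59.9976° (elbow-down)
β = atan2(-6.0621,-6.5001) = -136.9969°; ψ = atan2(-2.5980,8.5001) = -16.9955°
θ_1 = β − ψ = -120.0014°
θ_3 = φ − θ_1 − θ_2 = 44.9990° (wrapped to (-180°,180°])

-120.001 -59.998 44.999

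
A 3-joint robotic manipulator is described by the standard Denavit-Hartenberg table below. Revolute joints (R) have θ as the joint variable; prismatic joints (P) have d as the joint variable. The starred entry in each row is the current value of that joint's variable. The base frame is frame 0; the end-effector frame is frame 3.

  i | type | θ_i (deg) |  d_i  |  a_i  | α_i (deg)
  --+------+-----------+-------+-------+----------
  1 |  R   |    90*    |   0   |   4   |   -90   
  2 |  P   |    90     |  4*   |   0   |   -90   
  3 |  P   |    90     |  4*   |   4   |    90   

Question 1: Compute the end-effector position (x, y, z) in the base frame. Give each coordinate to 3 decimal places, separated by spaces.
-0.000 -0.000 -0.000

after link 1: o_1 = (0.0000, 4.0000, 0.0000)
after link 2: o_2 = (-4.0000, 4.0000, 0.0000)
after link 3: o_3 = (-0.0000, -0.0000, -0.0000)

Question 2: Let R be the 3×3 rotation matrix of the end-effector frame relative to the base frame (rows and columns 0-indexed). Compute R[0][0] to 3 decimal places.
End-effector x-axis (col 0 of R) = (1.0000,-0.0000,-0.0000)
R[0][0] = 1.0000

1.000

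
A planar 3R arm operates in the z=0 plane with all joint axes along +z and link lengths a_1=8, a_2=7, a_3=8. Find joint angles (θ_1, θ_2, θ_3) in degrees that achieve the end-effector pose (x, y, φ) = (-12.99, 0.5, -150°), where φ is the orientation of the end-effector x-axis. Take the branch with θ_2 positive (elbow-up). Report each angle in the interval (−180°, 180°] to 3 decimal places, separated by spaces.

wrist centre = target − a_3·(cos φ, sin φ) = (-6.0618, 4.5000)
cos θ_2 = (56.9954−8²−7²)/(2·8·7) = -0.5000; θ_2 = 120.0027° (elbow-up)
β = atan2(4.5000,-6.0618) = 143.4115°; ψ = atan2(6.0620,4.4997) = 53.4142°
θ_1 = β − ψ = 89.9973°
θ_3 = φ − θ_1 − θ_2 = 0.0000° (wrapped to (-180°,180°])

89.997 120.003 0.000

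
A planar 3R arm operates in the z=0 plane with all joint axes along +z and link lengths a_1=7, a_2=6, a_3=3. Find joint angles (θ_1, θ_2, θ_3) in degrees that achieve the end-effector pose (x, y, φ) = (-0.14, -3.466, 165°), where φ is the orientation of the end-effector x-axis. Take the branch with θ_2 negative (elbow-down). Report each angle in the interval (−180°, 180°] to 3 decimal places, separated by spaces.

0.005 -134.999 -60.006

wrist centre = target − a_3·(cos φ, sin φ) = (2.7578, -4.2425)
cos θ_2 = (25.6038−7²−6²)/(2·7·6) = -0.7071; θ_2 = -134.9993° (elbow-down)
β = atan2(-4.2425,2.7578) = -56.9744°; ψ = atan2(-4.2427,2.7574) = -56.9793°
θ_1 = β − ψ = 0.0049°
θ_3 = φ − θ_1 − θ_2 = -60.0056° (wrapped to (-180°,180°])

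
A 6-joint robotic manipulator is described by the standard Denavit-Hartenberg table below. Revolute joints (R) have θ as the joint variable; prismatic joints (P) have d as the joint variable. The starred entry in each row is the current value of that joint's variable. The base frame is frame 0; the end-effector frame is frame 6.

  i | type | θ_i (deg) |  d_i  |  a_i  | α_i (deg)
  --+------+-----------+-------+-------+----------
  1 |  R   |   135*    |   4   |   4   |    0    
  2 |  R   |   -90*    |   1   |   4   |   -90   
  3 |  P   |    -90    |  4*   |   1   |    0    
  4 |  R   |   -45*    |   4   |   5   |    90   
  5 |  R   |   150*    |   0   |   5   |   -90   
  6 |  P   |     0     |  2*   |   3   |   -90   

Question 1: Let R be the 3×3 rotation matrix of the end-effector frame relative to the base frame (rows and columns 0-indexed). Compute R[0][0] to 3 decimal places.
0.079

End-effector x-axis (col 0 of R) = (0.0795,0.7866,-0.6124)
R[0][0] = 0.0795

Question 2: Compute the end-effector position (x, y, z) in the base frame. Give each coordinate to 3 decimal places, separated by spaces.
-5.796 14.381 3.929

after link 1: o_1 = (-2.8284, 2.8284, 4.0000)
after link 2: o_2 = (0.0000, 5.6569, 5.0000)
after link 3: o_3 = (-2.8284, 8.4853, 6.0000)
after link 4: o_4 = (-8.1569, 8.8137, 9.5355)
after link 5: o_5 = (-7.7596, 12.7465, 6.4737)
after link 6: o_6 = (-5.7964, 14.3815, 3.9294)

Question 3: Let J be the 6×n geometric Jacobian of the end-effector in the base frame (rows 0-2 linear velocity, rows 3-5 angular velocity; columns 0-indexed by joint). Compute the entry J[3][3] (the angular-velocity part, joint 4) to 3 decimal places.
axis z_3 = (-0.7071,0.7071,0.0000); lever o_n−o_3 = (-2.9680,5.8962,-2.0706)
cross product → J_v[:, 3] = (-1.4641,-1.4641,-2.0706)
J_ω[:, 3] = z_3
entry J[3][3] = -0.7071

-0.707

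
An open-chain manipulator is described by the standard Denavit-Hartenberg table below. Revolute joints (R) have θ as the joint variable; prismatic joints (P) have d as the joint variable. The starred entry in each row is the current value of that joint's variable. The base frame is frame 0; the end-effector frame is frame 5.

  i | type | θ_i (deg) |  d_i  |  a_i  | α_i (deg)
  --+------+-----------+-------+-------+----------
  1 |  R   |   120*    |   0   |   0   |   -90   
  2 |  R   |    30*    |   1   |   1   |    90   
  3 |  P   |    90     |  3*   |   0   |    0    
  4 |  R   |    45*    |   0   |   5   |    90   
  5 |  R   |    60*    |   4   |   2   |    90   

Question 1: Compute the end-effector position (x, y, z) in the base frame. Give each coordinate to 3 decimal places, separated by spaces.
after link 1: o_1 = (0.0000, 0.0000, 0.0000)
after link 2: o_2 = (-1.2990, 0.2500, -0.5000)
after link 3: o_3 = (-2.0490, 1.5490, 2.0981)
after link 4: o_4 = (-3.5800, -2.8704, 3.8658)
after link 5: o_5 = (-7.9934, -2.2972, 4.3052)

-7.993 -2.297 4.305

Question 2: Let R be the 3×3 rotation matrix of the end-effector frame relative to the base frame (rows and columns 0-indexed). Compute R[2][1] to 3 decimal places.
End-effector y-axis (col 1 of R) = (-0.9186,0.1768,-0.3536)
R[2][1] = -0.3536

-0.354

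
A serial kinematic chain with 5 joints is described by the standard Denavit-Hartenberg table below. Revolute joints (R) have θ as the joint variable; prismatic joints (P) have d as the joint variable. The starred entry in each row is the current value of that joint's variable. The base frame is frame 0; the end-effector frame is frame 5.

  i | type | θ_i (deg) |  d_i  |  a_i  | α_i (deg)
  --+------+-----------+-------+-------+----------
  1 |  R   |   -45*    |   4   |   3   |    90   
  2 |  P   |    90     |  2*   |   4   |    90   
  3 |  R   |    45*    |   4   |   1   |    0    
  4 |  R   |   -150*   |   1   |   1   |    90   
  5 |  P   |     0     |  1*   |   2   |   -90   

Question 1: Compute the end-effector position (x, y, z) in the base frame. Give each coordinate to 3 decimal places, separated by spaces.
after link 1: o_1 = (2.1213, -2.1213, 4.0000)
after link 2: o_2 = (0.7071, -3.5355, 8.0000)
after link 3: o_3 = (3.0355, -6.8640, 8.7071)
after link 4: o_4 = (4.4257, -6.8881, 8.4483)
after link 5: o_5 = (5.6087, -5.7050, 6.9647)

5.609 -5.705 6.965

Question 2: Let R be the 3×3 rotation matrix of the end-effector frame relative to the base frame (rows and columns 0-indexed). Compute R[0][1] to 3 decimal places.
End-effector y-axis (col 1 of R) = (0.1830,0.1830,0.9659)
R[0][1] = 0.1830

0.183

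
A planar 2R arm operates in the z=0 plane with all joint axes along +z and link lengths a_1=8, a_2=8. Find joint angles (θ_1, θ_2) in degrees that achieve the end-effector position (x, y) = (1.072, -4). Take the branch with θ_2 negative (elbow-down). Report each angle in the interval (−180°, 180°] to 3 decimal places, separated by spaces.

cos θ_2 = (17.1492−8²−8²)/(2·8·8) = -0.8660; θ_2 = -149.9996° (elbow-down)
β = atan2(-4.0000,1.0720) = -74.9973°; ψ = atan2(-4.0000,1.0718) = -74.9998°
θ_1 = β − ψ = 0.0025°

0.003 -150.000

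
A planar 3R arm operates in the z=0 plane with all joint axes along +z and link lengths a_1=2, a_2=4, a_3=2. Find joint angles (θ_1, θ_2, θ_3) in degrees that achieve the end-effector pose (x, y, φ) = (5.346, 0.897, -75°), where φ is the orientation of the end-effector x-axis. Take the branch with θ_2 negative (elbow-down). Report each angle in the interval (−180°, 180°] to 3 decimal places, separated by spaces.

wrist centre = target − a_3·(cos φ, sin φ) = (4.8284, 2.8289)
cos θ_2 = (31.3155−2²−4²)/(2·2·4) = 0.7072; θ_2 = -44.9910° (elbow-down)
β = atan2(2.8289,4.8284) = 30.3653°; ψ = atan2(-2.8280,4.8289) = -30.3550°
θ_1 = β − ψ = 60.7203°
θ_3 = φ − θ_1 − θ_2 = -90.7292° (wrapped to (-180°,180°])

60.720 -44.991 -90.729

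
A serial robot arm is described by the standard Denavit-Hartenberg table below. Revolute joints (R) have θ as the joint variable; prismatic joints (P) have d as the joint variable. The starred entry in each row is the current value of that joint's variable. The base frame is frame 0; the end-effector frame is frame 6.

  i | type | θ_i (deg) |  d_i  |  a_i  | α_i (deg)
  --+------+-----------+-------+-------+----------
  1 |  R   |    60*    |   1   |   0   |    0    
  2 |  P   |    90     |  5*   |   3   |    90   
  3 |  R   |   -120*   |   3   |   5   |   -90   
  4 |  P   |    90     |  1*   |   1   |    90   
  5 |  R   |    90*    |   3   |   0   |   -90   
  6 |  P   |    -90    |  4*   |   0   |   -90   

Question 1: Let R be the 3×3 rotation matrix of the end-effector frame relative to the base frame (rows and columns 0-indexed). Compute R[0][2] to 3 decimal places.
End-effector z-axis (col 2 of R) = (-0.7500,0.4330,-0.5000)
R[0][2] = -0.7500

-0.750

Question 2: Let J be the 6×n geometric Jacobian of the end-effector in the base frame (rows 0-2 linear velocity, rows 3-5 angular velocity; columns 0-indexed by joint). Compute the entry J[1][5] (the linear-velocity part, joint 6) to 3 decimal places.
0.866

prismatic axis z_5 = (0.5000,0.8660,0.0000)
J_v[:, 5] = z_5; J_ω[:, 5] = (0,0,0)
entry J[1][5] = 0.8660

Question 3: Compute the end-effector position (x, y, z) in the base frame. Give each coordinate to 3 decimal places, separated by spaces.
after link 1: o_1 = (0.0000, 0.0000, 1.0000)
after link 2: o_2 = (-2.5981, 1.5000, 6.0000)
after link 3: o_3 = (1.0670, 2.8481, 1.6699)
after link 4: o_4 = (-0.1830, 2.4151, 1.1699)
after link 5: o_5 = (1.1160, 1.6651, -1.4282)
after link 6: o_6 = (3.1160, 5.1292, -1.4282)

3.116 5.129 -1.428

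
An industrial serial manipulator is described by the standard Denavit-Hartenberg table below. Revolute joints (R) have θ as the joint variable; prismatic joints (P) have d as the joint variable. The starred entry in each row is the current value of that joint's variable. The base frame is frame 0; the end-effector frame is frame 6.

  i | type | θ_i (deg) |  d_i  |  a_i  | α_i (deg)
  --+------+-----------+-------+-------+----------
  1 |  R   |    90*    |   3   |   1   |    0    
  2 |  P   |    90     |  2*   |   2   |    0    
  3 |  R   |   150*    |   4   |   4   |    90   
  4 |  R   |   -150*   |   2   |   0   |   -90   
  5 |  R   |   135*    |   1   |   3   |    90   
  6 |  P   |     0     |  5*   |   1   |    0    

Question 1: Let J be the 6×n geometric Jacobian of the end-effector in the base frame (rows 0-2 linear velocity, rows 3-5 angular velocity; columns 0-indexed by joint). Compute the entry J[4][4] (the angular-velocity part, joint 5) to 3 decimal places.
-0.250

axis z_4 = (0.4330,-0.2500,-0.8660); lever o_n−o_4 = (3.0847,5.5675,-1.2196)
cross product → J_v[:, 4] = (5.1265,-2.1433,3.1820)
J_ω[:, 4] = z_4
entry J[4][4] = -0.2500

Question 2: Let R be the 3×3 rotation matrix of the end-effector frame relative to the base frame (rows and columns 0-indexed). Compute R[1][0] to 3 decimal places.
End-effector x-axis (col 0 of R) = (0.8839,0.3062,0.3536)
R[1][0] = 0.3062

0.306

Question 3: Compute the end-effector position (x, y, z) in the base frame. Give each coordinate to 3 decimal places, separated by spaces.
3.549 2.835 7.780

after link 1: o_1 = (0.0000, 1.0000, 3.0000)
after link 2: o_2 = (-2.0000, 1.0000, 5.0000)
after link 3: o_3 = (1.4641, -1.0000, 9.0000)
after link 4: o_4 = (0.4641, -2.7321, 9.0000)
after link 5: o_5 = (3.5488, -2.0635, 9.1946)
after link 6: o_6 = (3.5488, 2.8355, 7.7804)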